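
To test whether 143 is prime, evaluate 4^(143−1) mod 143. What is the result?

4^1 ≡ 4 (mod 143)
4^2 ≡ 4^2 = 16 ≡ 16 (mod 143)
4^4 ≡ 16^2 = 256 ≡ 113 (mod 143)
4^8 ≡ 113^2 = 12769 ≡ 42 (mod 143)
4^16 ≡ 42^2 = 1764 ≡ 48 (mod 143)
4^32 ≡ 48^2 = 2304 ≡ 16 (mod 143)
4^64 ≡ 16^2 = 256 ≡ 113 (mod 143)
4^128 ≡ 113^2 = 12769 ≡ 42 (mod 143)
142 = 128 + 8 + 4 + 2 in binary powers of 2.
So 4^142 ≡ 42 · 42 · 113 · 16 ≡ 126 (mod 143).
Since 126 ≠ 1, base 4 is a Fermat witness: 143 is composite.

126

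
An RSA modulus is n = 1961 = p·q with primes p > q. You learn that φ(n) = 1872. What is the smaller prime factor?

φ(n) = (p−1)(q−1) = n − (p+q) + 1, so p + q = 1961 − 1872 + 1 = 90.
p and q are the roots of t² − 90t + 1961 = 0.
Discriminant: 90² − 4·1961 = 8100 − 7844 = 256; √256 = 16.
q = (90 − 16)/2 = 37, p = (90 + 16)/2 = 53.
Check: 37 · 53 = 1961.

37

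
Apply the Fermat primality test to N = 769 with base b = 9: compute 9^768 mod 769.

1

9^1 ≡ 9 (mod 769)
9^2 ≡ 9^2 = 81 ≡ 81 (mod 769)
9^4 ≡ 81^2 = 6561 ≡ 409 (mod 769)
9^8 ≡ 409^2 = 167281 ≡ 408 (mod 769)
9^16 ≡ 408^2 = 166464 ≡ 360 (mod 769)
9^32 ≡ 360^2 = 129600 ≡ 408 (mod 769)
9^64 ≡ 408^2 = 166464 ≡ 360 (mod 769)
9^128 ≡ 360^2 = 129600 ≡ 408 (mod 769)
9^256 ≡ 408^2 = 166464 ≡ 360 (mod 769)
9^512 ≡ 360^2 = 129600 ≡ 408 (mod 769)
768 = 512 + 256 in binary powers of 2.
So 9^768 ≡ 408 · 360 ≡ 1 (mod 769).
Since the result is 1, base 9 gives no evidence that 769 is composite.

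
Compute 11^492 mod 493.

285

11^1 ≡ 11 (mod 493)
11^2 ≡ 11^2 = 121 ≡ 121 (mod 493)
11^4 ≡ 121^2 = 14641 ≡ 344 (mod 493)
11^8 ≡ 344^2 = 118336 ≡ 16 (mod 493)
11^16 ≡ 16^2 = 256 ≡ 256 (mod 493)
11^32 ≡ 256^2 = 65536 ≡ 460 (mod 493)
11^64 ≡ 460^2 = 211600 ≡ 103 (mod 493)
11^128 ≡ 103^2 = 10609 ≡ 256 (mod 493)
11^256 ≡ 256^2 = 65536 ≡ 460 (mod 493)
492 = 256 + 128 + 64 + 32 + 8 + 4 in binary powers of 2.
So 11^492 ≡ 460 · 256 · 103 · 460 · 16 · 344 ≡ 285 (mod 493).
Since 285 ≠ 1, base 11 is a Fermat witness: 493 is composite.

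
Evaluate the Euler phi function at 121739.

113256

Factor: 121739 = 23 · 67 · 79.
φ(121739) = (23−1) · (67−1) · (79−1) = 22 · 66 · 78 = 113256.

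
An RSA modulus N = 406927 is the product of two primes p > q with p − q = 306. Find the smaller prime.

503

Since p = q + 306, we have 406927 = q(q + 306), so q² + 306q − 406927 = 0.
Discriminant: 306² + 4·406927 = 93636 + 1627708 = 1721344; √1721344 = 1312.
q = (−306 + 1312)/2 = 503, and p = q + 306 = 809.
Check: 503 · 809 = 406927.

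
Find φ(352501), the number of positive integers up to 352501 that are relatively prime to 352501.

334560

Factor: 352501 = 31 · 83 · 137.
φ(352501) = (31−1) · (83−1) · (137−1) = 30 · 82 · 136 = 334560.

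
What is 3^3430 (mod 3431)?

3^1 ≡ 3 (mod 3431)
3^2 ≡ 3^2 = 9 ≡ 9 (mod 3431)
3^4 ≡ 9^2 = 81 ≡ 81 (mod 3431)
3^8 ≡ 81^2 = 6561 ≡ 3130 (mod 3431)
3^16 ≡ 3130^2 = 9796900 ≡ 1395 (mod 3431)
3^32 ≡ 1395^2 = 1946025 ≡ 648 (mod 3431)
3^64 ≡ 648^2 = 419904 ≡ 1322 (mod 3431)
3^128 ≡ 1322^2 = 1747684 ≡ 1305 (mod 3431)
3^256 ≡ 1305^2 = 1703025 ≡ 1249 (mod 3431)
3^512 ≡ 1249^2 = 1560001 ≡ 2327 (mod 3431)
3^1024 ≡ 2327^2 = 5414929 ≡ 811 (mod 3431)
3^2048 ≡ 811^2 = 657721 ≡ 2400 (mod 3431)
3430 = 2048 + 1024 + 256 + 64 + 32 + 4 + 2 in binary powers of 2.
So 3^3430 ≡ 2400 · 811 · 1249 · 1322 · 648 · 81 · 9 ≡ 1014 (mod 3431).
Since 1014 ≠ 1, base 3 is a Fermat witness: 3431 is composite.

1014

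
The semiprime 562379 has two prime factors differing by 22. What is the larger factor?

761

Since p = q + 22, we have 562379 = q(q + 22), so q² + 22q − 562379 = 0.
Discriminant: 22² + 4·562379 = 484 + 2249516 = 2250000; √2250000 = 1500.
q = (−22 + 1500)/2 = 739, and p = q + 22 = 761.
Check: 739 · 761 = 562379.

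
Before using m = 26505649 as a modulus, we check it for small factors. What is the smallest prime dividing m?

26505649 is odd.
Digit sum 37, not divisible by 3.
Ends in 9: not divisible by 5.
7: 26505649 = 7·3786521 + 2
11: 26505649 = 11·2409604 + 5
13: 26505649 = 13·2038896 + 1
17: 26505649 = 17·1559155 + 14
19: 26505649 = 19·1395034 + 3
23: 26505649 = 23·1152419 + 12
29: 26505649 = 29·913987 + 26
31: 26505649 = 31·855020 + 29
37: 26505649 = 37·716368 + 33
41: 26505649 = 41·646479 + 10
43: 26505649 = 43·616410 + 19
47: 26505649 = 47·563949 + 46
53: 26505649 = 53·500106 + 31
59: 26505649 = 59·449248 + 17
61: 26505649 = 61·434518 + 51
67: 26505649 = 67·395606 + 47
71: 26505649 = 71·373319

71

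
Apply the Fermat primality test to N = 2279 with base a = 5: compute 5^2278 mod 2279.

411

5^1 ≡ 5 (mod 2279)
5^2 ≡ 5^2 = 25 ≡ 25 (mod 2279)
5^4 ≡ 25^2 = 625 ≡ 625 (mod 2279)
5^8 ≡ 625^2 = 390625 ≡ 916 (mod 2279)
5^16 ≡ 916^2 = 839056 ≡ 384 (mod 2279)
5^32 ≡ 384^2 = 147456 ≡ 1600 (mod 2279)
5^64 ≡ 1600^2 = 2560000 ≡ 683 (mod 2279)
5^128 ≡ 683^2 = 466489 ≡ 1573 (mod 2279)
5^256 ≡ 1573^2 = 2474329 ≡ 1614 (mod 2279)
5^512 ≡ 1614^2 = 2604996 ≡ 99 (mod 2279)
5^1024 ≡ 99^2 = 9801 ≡ 685 (mod 2279)
5^2048 ≡ 685^2 = 469225 ≡ 2030 (mod 2279)
2278 = 2048 + 128 + 64 + 32 + 4 + 2 in binary powers of 2.
So 5^2278 ≡ 2030 · 1573 · 683 · 1600 · 625 · 25 ≡ 411 (mod 2279).
Since 411 ≠ 1, base 5 is a Fermat witness: 2279 is composite.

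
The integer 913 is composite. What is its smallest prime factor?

913 is odd.
Digit sum 13, not divisible by 3.
Ends in 3: not divisible by 5.
7: 913 = 7·130 + 3
11: 913 = 11·83

11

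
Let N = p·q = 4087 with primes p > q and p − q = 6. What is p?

Since p = q + 6, we have 4087 = q(q + 6), so q² + 6q − 4087 = 0.
Discriminant: 6² + 4·4087 = 36 + 16348 = 16384; √16384 = 128.
q = (−6 + 128)/2 = 61, and p = q + 6 = 67.
Check: 61 · 67 = 4087.

67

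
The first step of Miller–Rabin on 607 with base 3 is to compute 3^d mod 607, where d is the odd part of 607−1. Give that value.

606

607 − 1 = 606 = 2^1 · 303, so d = 303.
3^1 ≡ 3 (mod 607)
3^2 ≡ 3^2 = 9 ≡ 9 (mod 607)
3^4 ≡ 9^2 = 81 ≡ 81 (mod 607)
3^8 ≡ 81^2 = 6561 ≡ 491 (mod 607)
3^16 ≡ 491^2 = 241081 ≡ 102 (mod 607)
3^32 ≡ 102^2 = 10404 ≡ 85 (mod 607)
3^64 ≡ 85^2 = 7225 ≡ 548 (mod 607)
3^128 ≡ 548^2 = 300304 ≡ 446 (mod 607)
3^256 ≡ 446^2 = 198916 ≡ 427 (mod 607)
303 = 256 + 32 + 8 + 4 + 2 + 1 in binary powers of 2.
So 3^303 ≡ 427 · 85 · 491 · 81 · 9 · 3 ≡ 606 (mod 607).
Since 3^d ≡ 606 (mod 607), base 3 does not prove 607 composite.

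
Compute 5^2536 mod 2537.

1975

5^1 ≡ 5 (mod 2537)
5^2 ≡ 5^2 = 25 ≡ 25 (mod 2537)
5^4 ≡ 25^2 = 625 ≡ 625 (mod 2537)
5^8 ≡ 625^2 = 390625 ≡ 2464 (mod 2537)
5^16 ≡ 2464^2 = 6071296 ≡ 255 (mod 2537)
5^32 ≡ 255^2 = 65025 ≡ 1600 (mod 2537)
5^64 ≡ 1600^2 = 2560000 ≡ 167 (mod 2537)
5^128 ≡ 167^2 = 27889 ≡ 2519 (mod 2537)
5^256 ≡ 2519^2 = 6345361 ≡ 324 (mod 2537)
5^512 ≡ 324^2 = 104976 ≡ 959 (mod 2537)
5^1024 ≡ 959^2 = 919681 ≡ 1287 (mod 2537)
5^2048 ≡ 1287^2 = 1656369 ≡ 2245 (mod 2537)
2536 = 2048 + 256 + 128 + 64 + 32 + 8 in binary powers of 2.
So 5^2536 ≡ 2245 · 324 · 2519 · 167 · 1600 · 2464 ≡ 1975 (mod 2537).
Since 1975 ≠ 1, base 5 is a Fermat witness: 2537 is composite.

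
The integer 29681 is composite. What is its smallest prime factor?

67

29681 is odd.
Digit sum 26, not divisible by 3.
Ends in 1: not divisible by 5.
7: 29681 = 7·4240 + 1
11: 29681 = 11·2698 + 3
13: 29681 = 13·2283 + 2
17: 29681 = 17·1745 + 16
19: 29681 = 19·1562 + 3
23: 29681 = 23·1290 + 11
29: 29681 = 29·1023 + 14
31: 29681 = 31·957 + 14
37: 29681 = 37·802 + 7
41: 29681 = 41·723 + 38
43: 29681 = 43·690 + 11
47: 29681 = 47·631 + 24
53: 29681 = 53·560 + 1
59: 29681 = 59·503 + 4
61: 29681 = 61·486 + 35
67: 29681 = 67·443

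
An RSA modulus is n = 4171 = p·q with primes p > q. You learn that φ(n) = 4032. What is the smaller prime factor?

φ(n) = (p−1)(q−1) = n − (p+q) + 1, so p + q = 4171 − 4032 + 1 = 140.
p and q are the roots of t² − 140t + 4171 = 0.
Discriminant: 140² − 4·4171 = 19600 − 16684 = 2916; √2916 = 54.
q = (140 − 54)/2 = 43, p = (140 + 54)/2 = 97.
Check: 43 · 97 = 4171.

43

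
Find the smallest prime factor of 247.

13

247 is odd.
Digit sum 13, not divisible by 3.
Ends in 7: not divisible by 5.
7: 247 = 7·35 + 2
11: 247 = 11·22 + 5
13: 247 = 13·19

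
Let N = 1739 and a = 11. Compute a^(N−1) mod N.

11^1 ≡ 11 (mod 1739)
11^2 ≡ 11^2 = 121 ≡ 121 (mod 1739)
11^4 ≡ 121^2 = 14641 ≡ 729 (mod 1739)
11^8 ≡ 729^2 = 531441 ≡ 1046 (mod 1739)
11^16 ≡ 1046^2 = 1094116 ≡ 285 (mod 1739)
11^32 ≡ 285^2 = 81225 ≡ 1231 (mod 1739)
11^64 ≡ 1231^2 = 1515361 ≡ 692 (mod 1739)
11^128 ≡ 692^2 = 478864 ≡ 639 (mod 1739)
11^256 ≡ 639^2 = 408321 ≡ 1395 (mod 1739)
11^512 ≡ 1395^2 = 1946025 ≡ 84 (mod 1739)
11^1024 ≡ 84^2 = 7056 ≡ 100 (mod 1739)
1738 = 1024 + 512 + 128 + 64 + 8 + 2 in binary powers of 2.
So 11^1738 ≡ 100 · 84 · 639 · 692 · 1046 · 121 ≡ 1062 (mod 1739).
Since 1062 ≠ 1, base 11 is a Fermat witness: 1739 is composite.

1062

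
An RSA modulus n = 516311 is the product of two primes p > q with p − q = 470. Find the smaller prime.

521

Since p = q + 470, we have 516311 = q(q + 470), so q² + 470q − 516311 = 0.
Discriminant: 470² + 4·516311 = 220900 + 2065244 = 2286144; √2286144 = 1512.
q = (−470 + 1512)/2 = 521, and p = q + 470 = 991.
Check: 521 · 991 = 516311.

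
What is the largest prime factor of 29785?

37

29785 = 5 · 5957
5957 = 7 · 851
851 = 23 · 37
37 is prime.
So 29785 = 5 · 7 · 23 · 37; the largest prime factor is 37.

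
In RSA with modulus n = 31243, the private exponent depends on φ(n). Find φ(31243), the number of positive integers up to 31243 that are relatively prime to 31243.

30888

Factor: 31243 = 157 · 199.
φ(31243) = (157−1) · (199−1) = 156 · 198 = 30888.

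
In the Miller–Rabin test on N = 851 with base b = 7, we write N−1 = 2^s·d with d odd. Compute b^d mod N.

419

851 − 1 = 850 = 2^1 · 425, so d = 425.
7^1 ≡ 7 (mod 851)
7^2 ≡ 7^2 = 49 ≡ 49 (mod 851)
7^4 ≡ 49^2 = 2401 ≡ 699 (mod 851)
7^8 ≡ 699^2 = 488601 ≡ 127 (mod 851)
7^16 ≡ 127^2 = 16129 ≡ 811 (mod 851)
7^32 ≡ 811^2 = 657721 ≡ 749 (mod 851)
7^64 ≡ 749^2 = 561001 ≡ 192 (mod 851)
7^128 ≡ 192^2 = 36864 ≡ 271 (mod 851)
7^256 ≡ 271^2 = 73441 ≡ 255 (mod 851)
425 = 256 + 128 + 32 + 8 + 1 in binary powers of 2.
So 7^425 ≡ 255 · 271 · 749 · 127 · 7 ≡ 419 (mod 851).
Squaring chain: 419; never reaches −1, so base 7 is a Miller–Rabin witness that 851 is composite.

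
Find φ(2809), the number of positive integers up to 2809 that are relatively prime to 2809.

2756

Factor: 2809 = 53^2.
φ(2809) = 53^1·(53−1) = 2756.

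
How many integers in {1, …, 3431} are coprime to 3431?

3312

Factor: 3431 = 47 · 73.
φ(3431) = (47−1) · (73−1) = 46 · 72 = 3312.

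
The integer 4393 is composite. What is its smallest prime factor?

4393 is odd.
Digit sum 19, not divisible by 3.
Ends in 3: not divisible by 5.
7: 4393 = 7·627 + 4
11: 4393 = 11·399 + 4
13: 4393 = 13·337 + 12
17: 4393 = 17·258 + 7
19: 4393 = 19·231 + 4
23: 4393 = 23·191

23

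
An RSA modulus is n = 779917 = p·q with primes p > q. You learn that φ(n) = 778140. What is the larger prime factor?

991

φ(n) = (p−1)(q−1) = n − (p+q) + 1, so p + q = 779917 − 778140 + 1 = 1778.
p and q are the roots of t² − 1778t + 779917 = 0.
Discriminant: 1778² − 4·779917 = 3161284 − 3119668 = 41616; √41616 = 204.
q = (1778 − 204)/2 = 787, p = (1778 + 204)/2 = 991.
Check: 787 · 991 = 779917.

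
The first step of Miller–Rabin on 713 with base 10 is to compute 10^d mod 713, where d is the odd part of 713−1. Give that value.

713 − 1 = 712 = 2^3 · 89, so d = 89.
10^1 ≡ 10 (mod 713)
10^2 ≡ 10^2 = 100 ≡ 100 (mod 713)
10^4 ≡ 100^2 = 10000 ≡ 18 (mod 713)
10^8 ≡ 18^2 = 324 ≡ 324 (mod 713)
10^16 ≡ 324^2 = 104976 ≡ 165 (mod 713)
10^32 ≡ 165^2 = 27225 ≡ 131 (mod 713)
10^64 ≡ 131^2 = 17161 ≡ 49 (mod 713)
89 = 64 + 16 + 8 + 1 in binary powers of 2.
So 10^89 ≡ 49 · 165 · 324 · 10 ≡ 493 (mod 713).
Squaring chain: 493 → 629 → 639; never reaches −1, so base 10 is a Miller–Rabin witness that 713 is composite.

493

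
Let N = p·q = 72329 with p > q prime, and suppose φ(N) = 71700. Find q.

151

φ(n) = (p−1)(q−1) = n − (p+q) + 1, so p + q = 72329 − 71700 + 1 = 630.
p and q are the roots of t² − 630t + 72329 = 0.
Discriminant: 630² − 4·72329 = 396900 − 289316 = 107584; √107584 = 328.
q = (630 − 328)/2 = 151, p = (630 + 328)/2 = 479.
Check: 151 · 479 = 72329.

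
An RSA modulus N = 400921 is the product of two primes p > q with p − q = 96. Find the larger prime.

683

Since p = q + 96, we have 400921 = q(q + 96), so q² + 96q − 400921 = 0.
Discriminant: 96² + 4·400921 = 9216 + 1603684 = 1612900; √1612900 = 1270.
q = (−96 + 1270)/2 = 587, and p = q + 96 = 683.
Check: 587 · 683 = 400921.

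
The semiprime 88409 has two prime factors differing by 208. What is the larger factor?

419

Since p = q + 208, we have 88409 = q(q + 208), so q² + 208q − 88409 = 0.
Discriminant: 208² + 4·88409 = 43264 + 353636 = 396900; √396900 = 630.
q = (−208 + 630)/2 = 211, and p = q + 208 = 419.
Check: 211 · 419 = 88409.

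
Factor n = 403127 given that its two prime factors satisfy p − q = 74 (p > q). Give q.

599

Since p = q + 74, we have 403127 = q(q + 74), so q² + 74q − 403127 = 0.
Discriminant: 74² + 4·403127 = 5476 + 1612508 = 1617984; √1617984 = 1272.
q = (−74 + 1272)/2 = 599, and p = q + 74 = 673.
Check: 599 · 673 = 403127.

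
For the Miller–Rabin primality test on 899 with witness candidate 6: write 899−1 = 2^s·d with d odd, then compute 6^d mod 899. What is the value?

899 − 1 = 898 = 2^1 · 449, so d = 449.
6^1 ≡ 6 (mod 899)
6^2 ≡ 6^2 = 36 ≡ 36 (mod 899)
6^4 ≡ 36^2 = 1296 ≡ 397 (mod 899)
6^8 ≡ 397^2 = 157609 ≡ 284 (mod 899)
6^16 ≡ 284^2 = 80656 ≡ 645 (mod 899)
6^32 ≡ 645^2 = 416025 ≡ 687 (mod 899)
6^64 ≡ 687^2 = 471969 ≡ 893 (mod 899)
6^128 ≡ 893^2 = 797449 ≡ 36 (mod 899)
6^256 ≡ 36^2 = 1296 ≡ 397 (mod 899)
449 = 256 + 128 + 64 + 1 in binary powers of 2.
So 6^449 ≡ 397 · 36 · 893 · 6 ≡ 615 (mod 899).
Squaring chain: 615; never reaches −1, so base 6 is a Miller–Rabin witness that 899 is composite.

615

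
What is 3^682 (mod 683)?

1

3^1 ≡ 3 (mod 683)
3^2 ≡ 3^2 = 9 ≡ 9 (mod 683)
3^4 ≡ 9^2 = 81 ≡ 81 (mod 683)
3^8 ≡ 81^2 = 6561 ≡ 414 (mod 683)
3^16 ≡ 414^2 = 171396 ≡ 646 (mod 683)
3^32 ≡ 646^2 = 417316 ≡ 3 (mod 683)
3^64 ≡ 3^2 = 9 ≡ 9 (mod 683)
3^128 ≡ 9^2 = 81 ≡ 81 (mod 683)
3^256 ≡ 81^2 = 6561 ≡ 414 (mod 683)
3^512 ≡ 414^2 = 171396 ≡ 646 (mod 683)
682 = 512 + 128 + 32 + 8 + 2 in binary powers of 2.
So 3^682 ≡ 646 · 81 · 3 · 414 · 9 ≡ 1 (mod 683).
Since the result is 1, base 3 gives no evidence that 683 is composite.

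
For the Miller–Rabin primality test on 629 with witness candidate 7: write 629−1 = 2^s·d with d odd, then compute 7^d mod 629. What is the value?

329

629 − 1 = 628 = 2^2 · 157, so d = 157.
7^1 ≡ 7 (mod 629)
7^2 ≡ 7^2 = 49 ≡ 49 (mod 629)
7^4 ≡ 49^2 = 2401 ≡ 514 (mod 629)
7^8 ≡ 514^2 = 264196 ≡ 16 (mod 629)
7^16 ≡ 16^2 = 256 ≡ 256 (mod 629)
7^32 ≡ 256^2 = 65536 ≡ 120 (mod 629)
7^64 ≡ 120^2 = 14400 ≡ 562 (mod 629)
7^128 ≡ 562^2 = 315844 ≡ 86 (mod 629)
157 = 128 + 16 + 8 + 4 + 1 in binary powers of 2.
So 7^157 ≡ 86 · 256 · 16 · 514 · 7 ≡ 329 (mod 629).
Squaring chain: 329 → 53; never reaches −1, so base 7 is a Miller–Rabin witness that 629 is composite.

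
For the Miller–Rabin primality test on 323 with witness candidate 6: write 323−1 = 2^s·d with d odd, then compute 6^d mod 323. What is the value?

323 − 1 = 322 = 2^1 · 161, so d = 161.
6^1 ≡ 6 (mod 323)
6^2 ≡ 6^2 = 36 ≡ 36 (mod 323)
6^4 ≡ 36^2 = 1296 ≡ 4 (mod 323)
6^8 ≡ 4^2 = 16 ≡ 16 (mod 323)
6^16 ≡ 16^2 = 256 ≡ 256 (mod 323)
6^32 ≡ 256^2 = 65536 ≡ 290 (mod 323)
6^64 ≡ 290^2 = 84100 ≡ 120 (mod 323)
6^128 ≡ 120^2 = 14400 ≡ 188 (mod 323)
161 = 128 + 32 + 1 in binary powers of 2.
So 6^161 ≡ 188 · 290 · 6 ≡ 244 (mod 323).
Squaring chain: 244; never reaches −1, so base 6 is a Miller–Rabin witness that 323 is composite.

244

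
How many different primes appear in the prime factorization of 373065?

6

373065 = 3 · 124355
124355 = 5 · 24871
24871 = 7 · 3553
3553 = 11 · 323
323 = 17 · 19
373065 = 3 · 5 · 7 · 11 · 17 · 19, which has 6 distinct prime factors.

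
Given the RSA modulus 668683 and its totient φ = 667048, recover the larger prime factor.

φ(n) = (p−1)(q−1) = n − (p+q) + 1, so p + q = 668683 − 667048 + 1 = 1636.
p and q are the roots of t² − 1636t + 668683 = 0.
Discriminant: 1636² − 4·668683 = 2676496 − 2674732 = 1764; √1764 = 42.
q = (1636 − 42)/2 = 797, p = (1636 + 42)/2 = 839.
Check: 797 · 839 = 668683.

839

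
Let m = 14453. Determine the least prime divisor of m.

97

14453 is odd.
Digit sum 17, not divisible by 3.
Ends in 3: not divisible by 5.
7: 14453 = 7·2064 + 5
11: 14453 = 11·1313 + 10
13: 14453 = 13·1111 + 10
17: 14453 = 17·850 + 3
19: 14453 = 19·760 + 13
23: 14453 = 23·628 + 9
29: 14453 = 29·498 + 11
31: 14453 = 31·466 + 7
37: 14453 = 37·390 + 23
41: 14453 = 41·352 + 21
43: 14453 = 43·336 + 5
47: 14453 = 47·307 + 24
53: 14453 = 53·272 + 37
59: 14453 = 59·244 + 57
61: 14453 = 61·236 + 57
67: 14453 = 67·215 + 48
71: 14453 = 71·203 + 40
73: 14453 = 73·197 + 72
79: 14453 = 79·182 + 75
83: 14453 = 83·174 + 11
89: 14453 = 89·162 + 35
97: 14453 = 97·149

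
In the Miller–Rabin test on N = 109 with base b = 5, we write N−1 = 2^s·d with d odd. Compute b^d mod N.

109 − 1 = 108 = 2^2 · 27, so d = 27.
5^1 ≡ 5 (mod 109)
5^2 ≡ 5^2 = 25 ≡ 25 (mod 109)
5^4 ≡ 25^2 = 625 ≡ 80 (mod 109)
5^8 ≡ 80^2 = 6400 ≡ 78 (mod 109)
5^16 ≡ 78^2 = 6084 ≡ 89 (mod 109)
27 = 16 + 8 + 2 + 1 in binary powers of 2.
So 5^27 ≡ 89 · 78 · 25 · 5 ≡ 1 (mod 109).
Since 5^d ≡ 1 (mod 109), base 5 does not prove 109 composite.

1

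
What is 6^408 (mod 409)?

6^1 ≡ 6 (mod 409)
6^2 ≡ 6^2 = 36 ≡ 36 (mod 409)
6^4 ≡ 36^2 = 1296 ≡ 69 (mod 409)
6^8 ≡ 69^2 = 4761 ≡ 262 (mod 409)
6^16 ≡ 262^2 = 68644 ≡ 341 (mod 409)
6^32 ≡ 341^2 = 116281 ≡ 125 (mod 409)
6^64 ≡ 125^2 = 15625 ≡ 83 (mod 409)
6^128 ≡ 83^2 = 6889 ≡ 345 (mod 409)
6^256 ≡ 345^2 = 119025 ≡ 6 (mod 409)
408 = 256 + 128 + 16 + 8 in binary powers of 2.
So 6^408 ≡ 6 · 345 · 341 · 262 ≡ 1 (mod 409).
Since the result is 1, base 6 gives no evidence that 409 is composite.

1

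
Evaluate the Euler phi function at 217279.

204120

Factor: 217279 = 31 · 43 · 163.
φ(217279) = (31−1) · (43−1) · (163−1) = 30 · 42 · 162 = 204120.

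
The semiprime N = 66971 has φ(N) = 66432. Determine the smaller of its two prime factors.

φ(n) = (p−1)(q−1) = n − (p+q) + 1, so p + q = 66971 − 66432 + 1 = 540.
p and q are the roots of t² − 540t + 66971 = 0.
Discriminant: 540² − 4·66971 = 291600 − 267884 = 23716; √23716 = 154.
q = (540 − 154)/2 = 193, p = (540 + 154)/2 = 347.
Check: 193 · 347 = 66971.

193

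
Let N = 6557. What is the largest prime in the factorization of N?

6557 = 79 · 83
83 is prime.
So 6557 = 79 · 83; the largest prime factor is 83.

83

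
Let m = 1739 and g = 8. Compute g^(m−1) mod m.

8^1 ≡ 8 (mod 1739)
8^2 ≡ 8^2 = 64 ≡ 64 (mod 1739)
8^4 ≡ 64^2 = 4096 ≡ 618 (mod 1739)
8^8 ≡ 618^2 = 381924 ≡ 1083 (mod 1739)
8^16 ≡ 1083^2 = 1172889 ≡ 803 (mod 1739)
8^32 ≡ 803^2 = 644809 ≡ 1379 (mod 1739)
8^64 ≡ 1379^2 = 1901641 ≡ 914 (mod 1739)
8^128 ≡ 914^2 = 835396 ≡ 676 (mod 1739)
8^256 ≡ 676^2 = 456976 ≡ 1358 (mod 1739)
8^512 ≡ 1358^2 = 1844164 ≡ 824 (mod 1739)
8^1024 ≡ 824^2 = 678976 ≡ 766 (mod 1739)
1738 = 1024 + 512 + 128 + 64 + 8 + 2 in binary powers of 2.
So 8^1738 ≡ 766 · 824 · 676 · 914 · 1083 · 64 ≡ 159 (mod 1739).
Since 159 ≠ 1, base 8 is a Fermat witness: 1739 is composite.

159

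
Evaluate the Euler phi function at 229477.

215040

Factor: 229477 = 29 · 41 · 193.
φ(229477) = (29−1) · (41−1) · (193−1) = 28 · 40 · 192 = 215040.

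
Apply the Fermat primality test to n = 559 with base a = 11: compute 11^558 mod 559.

11^1 ≡ 11 (mod 559)
11^2 ≡ 11^2 = 121 ≡ 121 (mod 559)
11^4 ≡ 121^2 = 14641 ≡ 107 (mod 559)
11^8 ≡ 107^2 = 11449 ≡ 269 (mod 559)
11^16 ≡ 269^2 = 72361 ≡ 250 (mod 559)
11^32 ≡ 250^2 = 62500 ≡ 451 (mod 559)
11^64 ≡ 451^2 = 203401 ≡ 484 (mod 559)
11^128 ≡ 484^2 = 234256 ≡ 35 (mod 559)
11^256 ≡ 35^2 = 1225 ≡ 107 (mod 559)
11^512 ≡ 107^2 = 11449 ≡ 269 (mod 559)
558 = 512 + 32 + 8 + 4 + 2 in binary powers of 2.
So 11^558 ≡ 269 · 451 · 269 · 107 · 121 ≡ 532 (mod 559).
Since 532 ≠ 1, base 11 is a Fermat witness: 559 is composite.

532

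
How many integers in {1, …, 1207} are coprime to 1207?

Factor: 1207 = 17 · 71.
φ(1207) = (17−1) · (71−1) = 16 · 70 = 1120.

1120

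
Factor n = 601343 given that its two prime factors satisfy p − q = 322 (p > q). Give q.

631

Since p = q + 322, we have 601343 = q(q + 322), so q² + 322q − 601343 = 0.
Discriminant: 322² + 4·601343 = 103684 + 2405372 = 2509056; √2509056 = 1584.
q = (−322 + 1584)/2 = 631, and p = q + 322 = 953.
Check: 631 · 953 = 601343.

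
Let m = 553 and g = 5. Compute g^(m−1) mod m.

5^1 ≡ 5 (mod 553)
5^2 ≡ 5^2 = 25 ≡ 25 (mod 553)
5^4 ≡ 25^2 = 625 ≡ 72 (mod 553)
5^8 ≡ 72^2 = 5184 ≡ 207 (mod 553)
5^16 ≡ 207^2 = 42849 ≡ 268 (mod 553)
5^32 ≡ 268^2 = 71824 ≡ 487 (mod 553)
5^64 ≡ 487^2 = 237169 ≡ 485 (mod 553)
5^128 ≡ 485^2 = 235225 ≡ 200 (mod 553)
5^256 ≡ 200^2 = 40000 ≡ 184 (mod 553)
5^512 ≡ 184^2 = 33856 ≡ 123 (mod 553)
552 = 512 + 32 + 8 in binary powers of 2.
So 5^552 ≡ 123 · 487 · 207 ≡ 141 (mod 553).
Since 141 ≠ 1, base 5 is a Fermat witness: 553 is composite.

141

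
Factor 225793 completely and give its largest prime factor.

89

225793 = 43 · 5251
5251 = 59 · 89
89 is prime.
So 225793 = 43 · 59 · 89; the largest prime factor is 89.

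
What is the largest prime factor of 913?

83

913 = 11 · 83
83 is prime.
So 913 = 11 · 83; the largest prime factor is 83.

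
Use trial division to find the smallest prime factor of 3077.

17

3077 is odd.
Digit sum 17, not divisible by 3.
Ends in 7: not divisible by 5.
7: 3077 = 7·439 + 4
11: 3077 = 11·279 + 8
13: 3077 = 13·236 + 9
17: 3077 = 17·181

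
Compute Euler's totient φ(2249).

2064

Factor: 2249 = 13 · 173.
φ(2249) = (13−1) · (173−1) = 12 · 172 = 2064.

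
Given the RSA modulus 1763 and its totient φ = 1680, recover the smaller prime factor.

φ(n) = (p−1)(q−1) = n − (p+q) + 1, so p + q = 1763 − 1680 + 1 = 84.
p and q are the roots of t² − 84t + 1763 = 0.
Discriminant: 84² − 4·1763 = 7056 − 7052 = 4; √4 = 2.
q = (84 − 2)/2 = 41, p = (84 + 2)/2 = 43.
Check: 41 · 43 = 1763.

41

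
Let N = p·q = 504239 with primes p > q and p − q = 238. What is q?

601

Since p = q + 238, we have 504239 = q(q + 238), so q² + 238q − 504239 = 0.
Discriminant: 238² + 4·504239 = 56644 + 2016956 = 2073600; √2073600 = 1440.
q = (−238 + 1440)/2 = 601, and p = q + 238 = 839.
Check: 601 · 839 = 504239.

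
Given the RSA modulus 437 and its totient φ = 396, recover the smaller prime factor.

19

φ(n) = (p−1)(q−1) = n − (p+q) + 1, so p + q = 437 − 396 + 1 = 42.
p and q are the roots of t² − 42t + 437 = 0.
Discriminant: 42² − 4·437 = 1764 − 1748 = 16; √16 = 4.
q = (42 − 4)/2 = 19, p = (42 + 4)/2 = 23.
Check: 19 · 23 = 437.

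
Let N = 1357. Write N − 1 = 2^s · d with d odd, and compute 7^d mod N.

1357 − 1 = 1356 = 2^2 · 339, so d = 339.
7^1 ≡ 7 (mod 1357)
7^2 ≡ 7^2 = 49 ≡ 49 (mod 1357)
7^4 ≡ 49^2 = 2401 ≡ 1044 (mod 1357)
7^8 ≡ 1044^2 = 1089936 ≡ 265 (mod 1357)
7^16 ≡ 265^2 = 70225 ≡ 1018 (mod 1357)
7^32 ≡ 1018^2 = 1036324 ≡ 933 (mod 1357)
7^64 ≡ 933^2 = 870489 ≡ 652 (mod 1357)
7^128 ≡ 652^2 = 425104 ≡ 363 (mod 1357)
7^256 ≡ 363^2 = 131769 ≡ 140 (mod 1357)
339 = 256 + 64 + 16 + 2 + 1 in binary powers of 2.
So 7^339 ≡ 140 · 652 · 1018 · 49 · 7 ≡ 84 (mod 1357).
Squaring chain: 84 → 271; never reaches −1, so base 7 is a Miller–Rabin witness that 1357 is composite.

84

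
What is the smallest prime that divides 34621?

34621 is odd.
Digit sum 16, not divisible by 3.
Ends in 1: not divisible by 5.
7: 34621 = 7·4945 + 6
11: 34621 = 11·3147 + 4
13: 34621 = 13·2663 + 2
17: 34621 = 17·2036 + 9
19: 34621 = 19·1822 + 3
23: 34621 = 23·1505 + 6
29: 34621 = 29·1193 + 24
31: 34621 = 31·1116 + 25
37: 34621 = 37·935 + 26
41: 34621 = 41·844 + 17
43: 34621 = 43·805 + 6
47: 34621 = 47·736 + 29
53: 34621 = 53·653 + 12
59: 34621 = 59·586 + 47
61: 34621 = 61·567 + 34
67: 34621 = 67·516 + 49
71: 34621 = 71·487 + 44
73: 34621 = 73·474 + 19
79: 34621 = 79·438 + 19
83: 34621 = 83·417 + 10
89: 34621 = 89·389

89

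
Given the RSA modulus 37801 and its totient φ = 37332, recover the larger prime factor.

φ(n) = (p−1)(q−1) = n − (p+q) + 1, so p + q = 37801 − 37332 + 1 = 470.
p and q are the roots of t² − 470t + 37801 = 0.
Discriminant: 470² − 4·37801 = 220900 − 151204 = 69696; √69696 = 264.
q = (470 − 264)/2 = 103, p = (470 + 264)/2 = 367.
Check: 103 · 367 = 37801.

367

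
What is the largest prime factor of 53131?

67

53131 = 13 · 4087
4087 = 61 · 67
67 is prime.
So 53131 = 13 · 61 · 67; the largest prime factor is 67.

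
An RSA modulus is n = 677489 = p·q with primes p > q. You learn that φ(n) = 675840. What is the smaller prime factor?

769

φ(n) = (p−1)(q−1) = n − (p+q) + 1, so p + q = 677489 − 675840 + 1 = 1650.
p and q are the roots of t² − 1650t + 677489 = 0.
Discriminant: 1650² − 4·677489 = 2722500 − 2709956 = 12544; √12544 = 112.
q = (1650 − 112)/2 = 769, p = (1650 + 112)/2 = 881.
Check: 769 · 881 = 677489.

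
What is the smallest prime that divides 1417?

1417 is odd.
Digit sum 13, not divisible by 3.
Ends in 7: not divisible by 5.
7: 1417 = 7·202 + 3
11: 1417 = 11·128 + 9
13: 1417 = 13·109

13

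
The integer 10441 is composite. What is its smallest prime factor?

10441 is odd.
Digit sum 10, not divisible by 3.
Ends in 1: not divisible by 5.
7: 10441 = 7·1491 + 4
11: 10441 = 11·949 + 2
13: 10441 = 13·803 + 2
17: 10441 = 17·614 + 3
19: 10441 = 19·549 + 10
23: 10441 = 23·453 + 22
29: 10441 = 29·360 + 1
31: 10441 = 31·336 + 25
37: 10441 = 37·282 + 7
41: 10441 = 41·254 + 27
43: 10441 = 43·242 + 35
47: 10441 = 47·222 + 7
53: 10441 = 53·197

53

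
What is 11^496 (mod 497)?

466

11^1 ≡ 11 (mod 497)
11^2 ≡ 11^2 = 121 ≡ 121 (mod 497)
11^4 ≡ 121^2 = 14641 ≡ 228 (mod 497)
11^8 ≡ 228^2 = 51984 ≡ 296 (mod 497)
11^16 ≡ 296^2 = 87616 ≡ 144 (mod 497)
11^32 ≡ 144^2 = 20736 ≡ 359 (mod 497)
11^64 ≡ 359^2 = 128881 ≡ 158 (mod 497)
11^128 ≡ 158^2 = 24964 ≡ 114 (mod 497)
11^256 ≡ 114^2 = 12996 ≡ 74 (mod 497)
496 = 256 + 128 + 64 + 32 + 16 in binary powers of 2.
So 11^496 ≡ 74 · 114 · 158 · 359 · 144 ≡ 466 (mod 497).
Since 466 ≠ 1, base 11 is a Fermat witness: 497 is composite.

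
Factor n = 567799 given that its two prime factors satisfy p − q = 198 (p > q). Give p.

859

Since p = q + 198, we have 567799 = q(q + 198), so q² + 198q − 567799 = 0.
Discriminant: 198² + 4·567799 = 39204 + 2271196 = 2310400; √2310400 = 1520.
q = (−198 + 1520)/2 = 661, and p = q + 198 = 859.
Check: 661 · 859 = 567799.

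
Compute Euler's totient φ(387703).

370944

Factor: 387703 = 47 · 73 · 113.
φ(387703) = (47−1) · (73−1) · (113−1) = 46 · 72 · 112 = 370944.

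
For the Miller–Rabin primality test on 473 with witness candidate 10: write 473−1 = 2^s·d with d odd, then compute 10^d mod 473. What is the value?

473 − 1 = 472 = 2^3 · 59, so d = 59.
10^1 ≡ 10 (mod 473)
10^2 ≡ 10^2 = 100 ≡ 100 (mod 473)
10^4 ≡ 100^2 = 10000 ≡ 67 (mod 473)
10^8 ≡ 67^2 = 4489 ≡ 232 (mod 473)
10^16 ≡ 232^2 = 53824 ≡ 375 (mod 473)
10^32 ≡ 375^2 = 140625 ≡ 144 (mod 473)
59 = 32 + 16 + 8 + 2 + 1 in binary powers of 2.
So 10^59 ≡ 144 · 375 · 232 · 100 · 10 ≡ 439 (mod 473).
Squaring chain: 439 → 210 → 111; never reaches −1, so base 10 is a Miller–Rabin witness that 473 is composite.

439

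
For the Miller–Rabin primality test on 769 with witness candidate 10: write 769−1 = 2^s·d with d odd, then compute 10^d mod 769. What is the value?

769 − 1 = 768 = 2^8 · 3, so d = 3.
10^1 ≡ 10 (mod 769)
10^2 ≡ 10^2 = 100 ≡ 100 (mod 769)
3 = 2 + 1 in binary powers of 2.
So 10^3 ≡ 100 · 10 ≡ 231 (mod 769).
Squaring chain: 231 → 300 → 27 → 729 → 62 → 768 → 1 → 1; reaches −1, so base 10 does not prove 769 composite.

231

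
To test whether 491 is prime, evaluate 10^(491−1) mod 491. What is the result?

10^1 ≡ 10 (mod 491)
10^2 ≡ 10^2 = 100 ≡ 100 (mod 491)
10^4 ≡ 100^2 = 10000 ≡ 180 (mod 491)
10^8 ≡ 180^2 = 32400 ≡ 485 (mod 491)
10^16 ≡ 485^2 = 235225 ≡ 36 (mod 491)
10^32 ≡ 36^2 = 1296 ≡ 314 (mod 491)
10^64 ≡ 314^2 = 98596 ≡ 396 (mod 491)
10^128 ≡ 396^2 = 156816 ≡ 187 (mod 491)
10^256 ≡ 187^2 = 34969 ≡ 108 (mod 491)
490 = 256 + 128 + 64 + 32 + 8 + 2 in binary powers of 2.
So 10^490 ≡ 108 · 187 · 396 · 314 · 485 · 100 ≡ 1 (mod 491).
Since the result is 1, base 10 gives no evidence that 491 is composite.

1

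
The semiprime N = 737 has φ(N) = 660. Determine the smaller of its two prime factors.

φ(n) = (p−1)(q−1) = n − (p+q) + 1, so p + q = 737 − 660 + 1 = 78.
p and q are the roots of t² − 78t + 737 = 0.
Discriminant: 78² − 4·737 = 6084 − 2948 = 3136; √3136 = 56.
q = (78 − 56)/2 = 11, p = (78 + 56)/2 = 67.
Check: 11 · 67 = 737.

11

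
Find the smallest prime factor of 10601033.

10601033 is odd.
Digit sum 14, not divisible by 3.
Ends in 3: not divisible by 5.
7: 10601033 = 7·1514433 + 2
11: 10601033 = 11·963730 + 3
13: 10601033 = 13·815464 + 1
17: 10601033 = 17·623590 + 3
19: 10601033 = 19·557949 + 2
23: 10601033 = 23·460914 + 11
29: 10601033 = 29·365552 + 25
31: 10601033 = 31·341968 + 25
37: 10601033 = 37·286514 + 15
41: 10601033 = 41·258561 + 32
43: 10601033 = 43·246535 + 28
47: 10601033 = 47·225553 + 42
53: 10601033 = 53·200019 + 26
59: 10601033 = 59·179678 + 31
61: 10601033 = 61·173787 + 26
67: 10601033 = 67·158224 + 25
71: 10601033 = 71·149310 + 23
73: 10601033 = 73·145219 + 46
79: 10601033 = 79·134190 + 23
83: 10601033 = 83·127723 + 24
89: 10601033 = 89·119112 + 65
97: 10601033 = 97·109289

97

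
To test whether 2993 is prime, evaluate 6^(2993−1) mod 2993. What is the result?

6^1 ≡ 6 (mod 2993)
6^2 ≡ 6^2 = 36 ≡ 36 (mod 2993)
6^4 ≡ 36^2 = 1296 ≡ 1296 (mod 2993)
6^8 ≡ 1296^2 = 1679616 ≡ 543 (mod 2993)
6^16 ≡ 543^2 = 294849 ≡ 1535 (mod 2993)
6^32 ≡ 1535^2 = 2356225 ≡ 734 (mod 2993)
6^64 ≡ 734^2 = 538756 ≡ 16 (mod 2993)
6^128 ≡ 16^2 = 256 ≡ 256 (mod 2993)
6^256 ≡ 256^2 = 65536 ≡ 2683 (mod 2993)
6^512 ≡ 2683^2 = 7198489 ≡ 324 (mod 2993)
6^1024 ≡ 324^2 = 104976 ≡ 221 (mod 2993)
6^2048 ≡ 221^2 = 48841 ≡ 953 (mod 2993)
2992 = 2048 + 512 + 256 + 128 + 32 + 16 in binary powers of 2.
So 6^2992 ≡ 953 · 324 · 2683 · 256 · 734 · 1535 ≡ 201 (mod 2993).
Since 201 ≠ 1, base 6 is a Fermat witness: 2993 is composite.

201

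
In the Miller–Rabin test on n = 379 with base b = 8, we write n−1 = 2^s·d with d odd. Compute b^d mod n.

379 − 1 = 378 = 2^1 · 189, so d = 189.
8^1 ≡ 8 (mod 379)
8^2 ≡ 8^2 = 64 ≡ 64 (mod 379)
8^4 ≡ 64^2 = 4096 ≡ 306 (mod 379)
8^8 ≡ 306^2 = 93636 ≡ 23 (mod 379)
8^16 ≡ 23^2 = 529 ≡ 150 (mod 379)
8^32 ≡ 150^2 = 22500 ≡ 139 (mod 379)
8^64 ≡ 139^2 = 19321 ≡ 371 (mod 379)
8^128 ≡ 371^2 = 137641 ≡ 64 (mod 379)
189 = 128 + 32 + 16 + 8 + 4 + 1 in binary powers of 2.
So 8^189 ≡ 64 · 139 · 150 · 23 · 306 · 8 ≡ 378 (mod 379).
Since 8^d ≡ 378 (mod 379), base 8 does not prove 379 composite.

378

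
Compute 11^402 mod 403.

233

11^1 ≡ 11 (mod 403)
11^2 ≡ 11^2 = 121 ≡ 121 (mod 403)
11^4 ≡ 121^2 = 14641 ≡ 133 (mod 403)
11^8 ≡ 133^2 = 17689 ≡ 360 (mod 403)
11^16 ≡ 360^2 = 129600 ≡ 237 (mod 403)
11^32 ≡ 237^2 = 56169 ≡ 152 (mod 403)
11^64 ≡ 152^2 = 23104 ≡ 133 (mod 403)
11^128 ≡ 133^2 = 17689 ≡ 360 (mod 403)
11^256 ≡ 360^2 = 129600 ≡ 237 (mod 403)
402 = 256 + 128 + 16 + 2 in binary powers of 2.
So 11^402 ≡ 237 · 360 · 237 · 121 ≡ 233 (mod 403).
Since 233 ≠ 1, base 11 is a Fermat witness: 403 is composite.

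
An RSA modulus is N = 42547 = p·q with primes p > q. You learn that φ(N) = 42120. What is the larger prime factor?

φ(n) = (p−1)(q−1) = n − (p+q) + 1, so p + q = 42547 − 42120 + 1 = 428.
p and q are the roots of t² − 428t + 42547 = 0.
Discriminant: 428² − 4·42547 = 183184 − 170188 = 12996; √12996 = 114.
q = (428 − 114)/2 = 157, p = (428 + 114)/2 = 271.
Check: 157 · 271 = 42547.

271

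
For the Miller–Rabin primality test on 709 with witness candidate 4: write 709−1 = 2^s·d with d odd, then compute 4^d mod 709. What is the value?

708

709 − 1 = 708 = 2^2 · 177, so d = 177.
4^1 ≡ 4 (mod 709)
4^2 ≡ 4^2 = 16 ≡ 16 (mod 709)
4^4 ≡ 16^2 = 256 ≡ 256 (mod 709)
4^8 ≡ 256^2 = 65536 ≡ 308 (mod 709)
4^16 ≡ 308^2 = 94864 ≡ 567 (mod 709)
4^32 ≡ 567^2 = 321489 ≡ 312 (mod 709)
4^64 ≡ 312^2 = 97344 ≡ 211 (mod 709)
4^128 ≡ 211^2 = 44521 ≡ 563 (mod 709)
177 = 128 + 32 + 16 + 1 in binary powers of 2.
So 4^177 ≡ 563 · 312 · 567 · 4 ≡ 708 (mod 709).
Since 4^d ≡ 708 (mod 709), base 4 does not prove 709 composite.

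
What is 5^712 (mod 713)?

5^1 ≡ 5 (mod 713)
5^2 ≡ 5^2 = 25 ≡ 25 (mod 713)
5^4 ≡ 25^2 = 625 ≡ 625 (mod 713)
5^8 ≡ 625^2 = 390625 ≡ 614 (mod 713)
5^16 ≡ 614^2 = 376996 ≡ 532 (mod 713)
5^32 ≡ 532^2 = 283024 ≡ 676 (mod 713)
5^64 ≡ 676^2 = 456976 ≡ 656 (mod 713)
5^128 ≡ 656^2 = 430336 ≡ 397 (mod 713)
5^256 ≡ 397^2 = 157609 ≡ 36 (mod 713)
5^512 ≡ 36^2 = 1296 ≡ 583 (mod 713)
712 = 512 + 128 + 64 + 8 in binary powers of 2.
So 5^712 ≡ 583 · 397 · 656 · 614 ≡ 315 (mod 713).
Since 315 ≠ 1, base 5 is a Fermat witness: 713 is composite.

315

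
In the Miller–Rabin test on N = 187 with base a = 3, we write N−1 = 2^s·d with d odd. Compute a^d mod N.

187 − 1 = 186 = 2^1 · 93, so d = 93.
3^1 ≡ 3 (mod 187)
3^2 ≡ 3^2 = 9 ≡ 9 (mod 187)
3^4 ≡ 9^2 = 81 ≡ 81 (mod 187)
3^8 ≡ 81^2 = 6561 ≡ 16 (mod 187)
3^16 ≡ 16^2 = 256 ≡ 69 (mod 187)
3^32 ≡ 69^2 = 4761 ≡ 86 (mod 187)
3^64 ≡ 86^2 = 7396 ≡ 103 (mod 187)
93 = 64 + 16 + 8 + 4 + 1 in binary powers of 2.
So 3^93 ≡ 103 · 69 · 16 · 81 · 3 ≡ 148 (mod 187).
Squaring chain: 148; never reaches −1, so base 3 is a Miller–Rabin witness that 187 is composite.

148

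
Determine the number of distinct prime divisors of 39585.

5

39585 = 3 · 13195
13195 = 5 · 2639
2639 = 7 · 377
377 = 13 · 29
39585 = 3 · 5 · 7 · 13 · 29, which has 5 distinct prime factors.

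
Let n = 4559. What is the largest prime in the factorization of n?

4559 = 47 · 97
97 is prime.
So 4559 = 47 · 97; the largest prime factor is 97.

97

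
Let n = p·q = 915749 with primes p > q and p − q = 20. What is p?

967

Since p = q + 20, we have 915749 = q(q + 20), so q² + 20q − 915749 = 0.
Discriminant: 20² + 4·915749 = 400 + 3662996 = 3663396; √3663396 = 1914.
q = (−20 + 1914)/2 = 947, and p = q + 20 = 967.
Check: 947 · 967 = 915749.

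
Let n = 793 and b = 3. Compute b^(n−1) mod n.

131

3^1 ≡ 3 (mod 793)
3^2 ≡ 3^2 = 9 ≡ 9 (mod 793)
3^4 ≡ 9^2 = 81 ≡ 81 (mod 793)
3^8 ≡ 81^2 = 6561 ≡ 217 (mod 793)
3^16 ≡ 217^2 = 47089 ≡ 302 (mod 793)
3^32 ≡ 302^2 = 91204 ≡ 9 (mod 793)
3^64 ≡ 9^2 = 81 ≡ 81 (mod 793)
3^128 ≡ 81^2 = 6561 ≡ 217 (mod 793)
3^256 ≡ 217^2 = 47089 ≡ 302 (mod 793)
3^512 ≡ 302^2 = 91204 ≡ 9 (mod 793)
792 = 512 + 256 + 16 + 8 in binary powers of 2.
So 3^792 ≡ 9 · 302 · 302 · 217 ≡ 131 (mod 793).
Since 131 ≠ 1, base 3 is a Fermat witness: 793 is composite.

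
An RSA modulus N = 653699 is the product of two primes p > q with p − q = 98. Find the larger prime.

859

Since p = q + 98, we have 653699 = q(q + 98), so q² + 98q − 653699 = 0.
Discriminant: 98² + 4·653699 = 9604 + 2614796 = 2624400; √2624400 = 1620.
q = (−98 + 1620)/2 = 761, and p = q + 98 = 859.
Check: 761 · 859 = 653699.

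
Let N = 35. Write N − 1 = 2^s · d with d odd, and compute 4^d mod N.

9

35 − 1 = 34 = 2^1 · 17, so d = 17.
4^1 ≡ 4 (mod 35)
4^2 ≡ 4^2 = 16 ≡ 16 (mod 35)
4^4 ≡ 16^2 = 256 ≡ 11 (mod 35)
4^8 ≡ 11^2 = 121 ≡ 16 (mod 35)
4^16 ≡ 16^2 = 256 ≡ 11 (mod 35)
17 = 16 + 1 in binary powers of 2.
So 4^17 ≡ 11 · 4 ≡ 9 (mod 35).
Squaring chain: 9; never reaches −1, so base 4 is a Miller–Rabin witness that 35 is composite.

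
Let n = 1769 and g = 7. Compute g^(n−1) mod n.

1154

7^1 ≡ 7 (mod 1769)
7^2 ≡ 7^2 = 49 ≡ 49 (mod 1769)
7^4 ≡ 49^2 = 2401 ≡ 632 (mod 1769)
7^8 ≡ 632^2 = 399424 ≡ 1399 (mod 1769)
7^16 ≡ 1399^2 = 1957201 ≡ 687 (mod 1769)
7^32 ≡ 687^2 = 471969 ≡ 1415 (mod 1769)
7^64 ≡ 1415^2 = 2002225 ≡ 1486 (mod 1769)
7^128 ≡ 1486^2 = 2208196 ≡ 484 (mod 1769)
7^256 ≡ 484^2 = 234256 ≡ 748 (mod 1769)
7^512 ≡ 748^2 = 559504 ≡ 500 (mod 1769)
7^1024 ≡ 500^2 = 250000 ≡ 571 (mod 1769)
1768 = 1024 + 512 + 128 + 64 + 32 + 8 in binary powers of 2.
So 7^1768 ≡ 571 · 500 · 484 · 1486 · 1415 · 1399 ≡ 1154 (mod 1769).
Since 1154 ≠ 1, base 7 is a Fermat witness: 1769 is composite.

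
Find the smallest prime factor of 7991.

61

7991 is odd.
Digit sum 26, not divisible by 3.
Ends in 1: not divisible by 5.
7: 7991 = 7·1141 + 4
11: 7991 = 11·726 + 5
13: 7991 = 13·614 + 9
17: 7991 = 17·470 + 1
19: 7991 = 19·420 + 11
23: 7991 = 23·347 + 10
29: 7991 = 29·275 + 16
31: 7991 = 31·257 + 24
37: 7991 = 37·215 + 36
41: 7991 = 41·194 + 37
43: 7991 = 43·185 + 36
47: 7991 = 47·170 + 1
53: 7991 = 53·150 + 41
59: 7991 = 59·135 + 26
61: 7991 = 61·131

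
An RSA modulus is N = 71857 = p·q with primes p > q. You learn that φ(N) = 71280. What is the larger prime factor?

φ(n) = (p−1)(q−1) = n − (p+q) + 1, so p + q = 71857 − 71280 + 1 = 578.
p and q are the roots of t² − 578t + 71857 = 0.
Discriminant: 578² − 4·71857 = 334084 − 287428 = 46656; √46656 = 216.
q = (578 − 216)/2 = 181, p = (578 + 216)/2 = 397.
Check: 181 · 397 = 71857.

397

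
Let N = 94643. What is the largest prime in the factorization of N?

94643 = 31 · 3053
3053 = 43 · 71
71 is prime.
So 94643 = 31 · 43 · 71; the largest prime factor is 71.

71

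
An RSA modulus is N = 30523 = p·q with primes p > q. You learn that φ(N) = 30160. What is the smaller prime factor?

φ(n) = (p−1)(q−1) = n − (p+q) + 1, so p + q = 30523 − 30160 + 1 = 364.
p and q are the roots of t² − 364t + 30523 = 0.
Discriminant: 364² − 4·30523 = 132496 − 122092 = 10404; √10404 = 102.
q = (364 − 102)/2 = 131, p = (364 + 102)/2 = 233.
Check: 131 · 233 = 30523.

131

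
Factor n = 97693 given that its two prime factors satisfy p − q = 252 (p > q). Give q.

211

Since p = q + 252, we have 97693 = q(q + 252), so q² + 252q − 97693 = 0.
Discriminant: 252² + 4·97693 = 63504 + 390772 = 454276; √454276 = 674.
q = (−252 + 674)/2 = 211, and p = q + 252 = 463.
Check: 211 · 463 = 97693.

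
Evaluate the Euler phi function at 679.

Factor: 679 = 7 · 97.
φ(679) = (7−1) · (97−1) = 6 · 96 = 576.

576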